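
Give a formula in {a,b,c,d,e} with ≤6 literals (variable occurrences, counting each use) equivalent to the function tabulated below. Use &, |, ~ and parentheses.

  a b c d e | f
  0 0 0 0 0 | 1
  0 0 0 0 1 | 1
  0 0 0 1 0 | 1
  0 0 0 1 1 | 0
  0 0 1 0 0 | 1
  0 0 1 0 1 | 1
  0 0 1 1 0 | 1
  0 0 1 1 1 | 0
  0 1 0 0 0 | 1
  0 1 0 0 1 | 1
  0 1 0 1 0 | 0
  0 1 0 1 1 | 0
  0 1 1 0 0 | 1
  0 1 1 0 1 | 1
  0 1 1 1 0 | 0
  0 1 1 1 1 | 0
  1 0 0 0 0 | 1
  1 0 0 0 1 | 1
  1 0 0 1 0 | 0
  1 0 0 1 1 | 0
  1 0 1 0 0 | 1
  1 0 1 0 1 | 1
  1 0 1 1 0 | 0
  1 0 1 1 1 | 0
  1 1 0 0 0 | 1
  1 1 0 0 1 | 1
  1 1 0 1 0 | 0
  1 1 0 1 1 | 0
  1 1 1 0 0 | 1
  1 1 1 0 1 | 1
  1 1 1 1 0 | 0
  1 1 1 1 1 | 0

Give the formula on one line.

  ~d = 11001100110011001100110011001100
  ~a = 11111111111111110000000000000000
  ~b = 11111111000000001111111100000000
  (~a & ~b) = 11111111000000000000000000000000
  ~e = 10101010101010101010101010101010
  (~d | ~e) = 11101110111011101110111011101110
  (b | (~d | ~e)) = 11101110111111111110111011111111
  ((~a & ~b) & (b | (~d | ~e))) = 11101110000000000000000000000000
  (~d | ((~a & ~b) & (b | (~d | ~e)))) = 11101110110011001100110011001100

(~d | ((~a & ~b) & (b | (~d | ~e))))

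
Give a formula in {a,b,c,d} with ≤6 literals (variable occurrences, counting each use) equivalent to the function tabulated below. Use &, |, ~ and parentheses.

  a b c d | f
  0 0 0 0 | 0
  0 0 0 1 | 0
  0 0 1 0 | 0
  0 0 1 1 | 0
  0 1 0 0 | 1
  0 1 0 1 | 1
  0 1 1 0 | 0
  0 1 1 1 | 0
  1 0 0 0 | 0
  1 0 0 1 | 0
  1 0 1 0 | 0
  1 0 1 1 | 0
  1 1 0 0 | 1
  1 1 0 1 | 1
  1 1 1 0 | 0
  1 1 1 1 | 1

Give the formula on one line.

(b & (~c | (a & d)))

  ~c = 1100110011001100
  (a & d) = 0000000001010101
  (~c | (a & d)) = 1100110011011101
  (b & (~c | (a & d))) = 0000110000001101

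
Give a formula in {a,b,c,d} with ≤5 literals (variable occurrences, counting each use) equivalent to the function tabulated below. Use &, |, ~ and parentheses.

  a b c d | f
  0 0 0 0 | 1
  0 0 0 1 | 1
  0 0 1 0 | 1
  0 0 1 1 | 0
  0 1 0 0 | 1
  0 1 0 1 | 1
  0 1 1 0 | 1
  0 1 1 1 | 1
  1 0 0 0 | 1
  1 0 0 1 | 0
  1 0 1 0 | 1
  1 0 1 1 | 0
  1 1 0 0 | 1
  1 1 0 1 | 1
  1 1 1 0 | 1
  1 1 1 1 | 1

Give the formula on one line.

  ~d = 1010101010101010
  ~c = 1100110011001100
  ~a = 1111111100000000
  (~c & ~a) = 1100110000000000
  ((~c & ~a) | b) = 1100111100001111
  (~d | ((~c & ~a) | b)) = 1110111110101111

(~d | ((~c & ~a) | b))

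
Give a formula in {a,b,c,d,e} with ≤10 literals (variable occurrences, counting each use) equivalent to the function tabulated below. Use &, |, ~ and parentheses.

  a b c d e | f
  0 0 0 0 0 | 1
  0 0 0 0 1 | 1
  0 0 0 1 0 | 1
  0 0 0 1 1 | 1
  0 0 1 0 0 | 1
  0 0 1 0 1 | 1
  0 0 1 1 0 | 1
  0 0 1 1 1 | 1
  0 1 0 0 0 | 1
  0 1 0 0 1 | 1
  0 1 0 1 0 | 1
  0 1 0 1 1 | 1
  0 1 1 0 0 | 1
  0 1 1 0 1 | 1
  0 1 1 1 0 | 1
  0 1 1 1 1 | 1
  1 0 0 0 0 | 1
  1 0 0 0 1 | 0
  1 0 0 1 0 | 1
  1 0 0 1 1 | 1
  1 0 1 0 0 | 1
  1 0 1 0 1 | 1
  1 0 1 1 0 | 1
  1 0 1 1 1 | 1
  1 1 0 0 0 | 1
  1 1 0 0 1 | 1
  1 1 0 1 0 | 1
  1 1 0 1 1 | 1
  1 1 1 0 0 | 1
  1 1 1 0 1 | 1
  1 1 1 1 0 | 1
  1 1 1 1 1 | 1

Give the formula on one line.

  ~a = 11111111111111110000000000000000
  (d | ~a) = 11111111111111110011001100110011
  (~a | b) = 11111111111111110000000011111111
  ~e = 10101010101010101010101010101010
  ((~a | b) | ~e) = 11111111111111111010101011111111
  (c | b) = 00001111111111110000111111111111
  ((c | b) & a) = 00000000000000000000111111111111
  (((~a | b) | ~e) | ((c | b) & a)) = 11111111111111111010111111111111
  ((d | ~a) | (((~a | b) | ~e) | ((c | b) & a))) = 11111111111111111011111111111111

((d | ~a) | (((~a | b) | ~e) | ((c | b) & a)))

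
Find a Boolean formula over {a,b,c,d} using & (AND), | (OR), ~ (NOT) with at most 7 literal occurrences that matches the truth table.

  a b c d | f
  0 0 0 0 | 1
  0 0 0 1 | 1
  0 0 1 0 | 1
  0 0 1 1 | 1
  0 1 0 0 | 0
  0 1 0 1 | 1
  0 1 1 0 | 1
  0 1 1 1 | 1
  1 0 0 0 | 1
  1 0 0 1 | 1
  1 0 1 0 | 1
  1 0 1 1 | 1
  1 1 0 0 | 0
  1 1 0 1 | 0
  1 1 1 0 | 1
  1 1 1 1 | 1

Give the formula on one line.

  (b & c) = 0000001100000011
  ~d = 1010101010101010
  ~a = 1111111100000000
  (~d | ~a) = 1111111110101010
  (d & (~d | ~a)) = 0101010100000000
  ((b & c) | (d & (~d | ~a))) = 0101011100000011
  ~b = 1111000011110000
  (((b & c) | (d & (~d | ~a))) | ~b) = 1111011111110011

(((b & c) | (d & (~d | ~a))) | ~b)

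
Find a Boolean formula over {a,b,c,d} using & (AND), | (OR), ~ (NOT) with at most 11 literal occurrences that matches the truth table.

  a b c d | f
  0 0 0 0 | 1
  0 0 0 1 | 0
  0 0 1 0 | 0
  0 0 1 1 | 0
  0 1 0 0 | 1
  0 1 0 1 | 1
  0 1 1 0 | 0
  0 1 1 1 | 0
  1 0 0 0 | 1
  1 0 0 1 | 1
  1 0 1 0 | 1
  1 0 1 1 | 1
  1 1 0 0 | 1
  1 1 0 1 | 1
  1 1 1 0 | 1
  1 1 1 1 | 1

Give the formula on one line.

  ~c = 1100110011001100
  (a | ~c) = 1100110011111111
  (c | a) = 0011001111111111
  ~d = 1010101010101010
  ~a = 1111111100000000
  (~d & ~a) = 1010101000000000
  (d | (~d & ~a)) = 1111111101010101
  (~d | b) = 1010111110101111
  ((d | (~d & ~a)) & (~d | b)) = 1010111100000101
  ((c | a) | ((d | (~d & ~a)) & (~d | b))) = 1011111111111111
  ((a | ~c) & ((c | a) | ((d | (~d & ~a)) & (~d | b)))) = 1000110011111111

((a | ~c) & ((c | a) | ((d | (~d & ~a)) & (~d | b))))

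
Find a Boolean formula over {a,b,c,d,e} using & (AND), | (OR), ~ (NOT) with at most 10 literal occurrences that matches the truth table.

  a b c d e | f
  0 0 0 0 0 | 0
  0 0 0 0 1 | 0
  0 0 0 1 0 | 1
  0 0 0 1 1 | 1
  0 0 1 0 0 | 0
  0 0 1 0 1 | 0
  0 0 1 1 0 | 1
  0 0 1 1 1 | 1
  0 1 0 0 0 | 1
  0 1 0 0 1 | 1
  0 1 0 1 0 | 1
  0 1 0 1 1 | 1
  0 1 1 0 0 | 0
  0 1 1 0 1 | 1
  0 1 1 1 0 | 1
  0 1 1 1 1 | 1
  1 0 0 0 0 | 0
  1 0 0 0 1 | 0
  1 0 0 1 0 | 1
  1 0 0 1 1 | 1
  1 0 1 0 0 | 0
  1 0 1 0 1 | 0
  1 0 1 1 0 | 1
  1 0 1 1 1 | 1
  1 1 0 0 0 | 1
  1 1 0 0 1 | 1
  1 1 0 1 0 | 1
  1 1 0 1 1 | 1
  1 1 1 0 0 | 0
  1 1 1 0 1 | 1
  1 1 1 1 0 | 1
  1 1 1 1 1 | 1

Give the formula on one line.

(((~e & ~d) & ((b & ~c) | d)) | ((b & e) | d))

  ~e = 10101010101010101010101010101010
  ~d = 11001100110011001100110011001100
  (~e & ~d) = 10001000100010001000100010001000
  ~c = 11110000111100001111000011110000
  (b & ~c) = 00000000111100000000000011110000
  ((b & ~c) | d) = 00110011111100110011001111110011
  ((~e & ~d) & ((b & ~c) | d)) = 00000000100000000000000010000000
  (b & e) = 00000000010101010000000001010101
  ((b & e) | d) = 00110011011101110011001101110111
  (((~e & ~d) & ((b & ~c) | d)) | ((b & e) | d)) = 00110011111101110011001111110111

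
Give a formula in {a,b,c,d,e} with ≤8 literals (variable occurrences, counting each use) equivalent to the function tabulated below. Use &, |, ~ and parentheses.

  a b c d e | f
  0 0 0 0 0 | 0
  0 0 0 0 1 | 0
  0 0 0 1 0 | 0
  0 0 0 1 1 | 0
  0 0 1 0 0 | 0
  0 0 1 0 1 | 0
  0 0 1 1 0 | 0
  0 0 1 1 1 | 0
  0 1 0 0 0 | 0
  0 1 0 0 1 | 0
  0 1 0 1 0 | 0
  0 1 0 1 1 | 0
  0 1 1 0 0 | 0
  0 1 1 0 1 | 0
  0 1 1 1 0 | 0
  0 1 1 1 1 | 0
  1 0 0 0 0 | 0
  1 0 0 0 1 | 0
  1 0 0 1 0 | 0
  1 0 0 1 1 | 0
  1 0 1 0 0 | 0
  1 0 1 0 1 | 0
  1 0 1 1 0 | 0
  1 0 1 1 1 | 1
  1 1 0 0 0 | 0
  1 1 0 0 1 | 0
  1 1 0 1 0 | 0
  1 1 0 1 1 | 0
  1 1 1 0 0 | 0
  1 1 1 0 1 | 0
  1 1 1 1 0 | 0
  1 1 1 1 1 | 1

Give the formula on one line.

(((c & a) & ((d & a) | ~e)) & (e | ~c))

  (c & a) = 00000000000000000000111100001111
  (d & a) = 00000000000000000011001100110011
  ~e = 10101010101010101010101010101010
  ((d & a) | ~e) = 10101010101010101011101110111011
  ((c & a) & ((d & a) | ~e)) = 00000000000000000000101100001011
  ~c = 11110000111100001111000011110000
  (e | ~c) = 11110101111101011111010111110101
  (((c & a) & ((d & a) | ~e)) & (e | ~c)) = 00000000000000000000000100000001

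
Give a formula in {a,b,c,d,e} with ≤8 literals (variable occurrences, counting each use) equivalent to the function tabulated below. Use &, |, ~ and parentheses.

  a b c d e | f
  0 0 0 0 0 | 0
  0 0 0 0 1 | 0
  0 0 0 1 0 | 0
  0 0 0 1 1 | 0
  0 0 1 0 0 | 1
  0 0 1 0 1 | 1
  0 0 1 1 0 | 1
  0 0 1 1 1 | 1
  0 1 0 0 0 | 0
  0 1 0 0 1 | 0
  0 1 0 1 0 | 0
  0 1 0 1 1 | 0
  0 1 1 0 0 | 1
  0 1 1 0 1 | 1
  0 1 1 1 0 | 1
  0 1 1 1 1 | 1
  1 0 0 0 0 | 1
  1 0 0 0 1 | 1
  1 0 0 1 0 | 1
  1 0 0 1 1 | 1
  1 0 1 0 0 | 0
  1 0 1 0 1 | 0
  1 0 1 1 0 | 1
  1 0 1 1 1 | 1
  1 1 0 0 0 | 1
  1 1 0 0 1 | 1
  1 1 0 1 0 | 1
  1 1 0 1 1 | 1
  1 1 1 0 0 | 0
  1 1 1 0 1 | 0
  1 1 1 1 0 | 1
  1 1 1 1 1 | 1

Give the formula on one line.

  ~c = 11110000111100001111000011110000
  (d | ~c) = 11110011111100111111001111110011
  ((d | ~c) & a) = 00000000000000001111001111110011
  ~a = 11111111111111110000000000000000
  ~b = 11111111000000001111111100000000
  (e & ~b) = 01010101000000000101010100000000
  ((e & ~b) & d) = 00010001000000000001000100000000
  (~a | ((e & ~b) & d)) = 11111111111111110001000100000000
  ((~a | ((e & ~b) & d)) & c) = 00001111000011110000000100000000
  (((d | ~c) & a) | ((~a | ((e & ~b) & d)) & c)) = 00001111000011111111001111110011

(((d | ~c) & a) | ((~a | ((e & ~b) & d)) & c))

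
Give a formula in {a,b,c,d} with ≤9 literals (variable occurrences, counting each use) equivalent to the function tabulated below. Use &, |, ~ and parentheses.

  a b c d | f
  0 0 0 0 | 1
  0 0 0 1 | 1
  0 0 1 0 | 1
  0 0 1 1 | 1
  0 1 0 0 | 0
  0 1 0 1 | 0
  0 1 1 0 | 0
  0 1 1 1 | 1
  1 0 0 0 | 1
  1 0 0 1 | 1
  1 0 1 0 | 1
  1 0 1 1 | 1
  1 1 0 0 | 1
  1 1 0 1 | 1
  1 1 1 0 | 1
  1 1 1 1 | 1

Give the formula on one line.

  ~b = 1111000011110000
  (a | ~b) = 1111000011111111
  (c | ~b) = 1111001111110011
  ~c = 1100110011001100
  (~c | d) = 1101110111011101
  ((c | ~b) & (~c | d)) = 1101000111010001
  (b & a) = 0000000000001111
  ~a = 1111111100000000
  ((b & a) | ~a) = 1111111100001111
  (((c | ~b) & (~c | d)) & ((b & a) | ~a)) = 1101000100000001
  ((a | ~b) | (((c | ~b) & (~c | d)) & ((b & a) | ~a))) = 1111000111111111

((a | ~b) | (((c | ~b) & (~c | d)) & ((b & a) | ~a)))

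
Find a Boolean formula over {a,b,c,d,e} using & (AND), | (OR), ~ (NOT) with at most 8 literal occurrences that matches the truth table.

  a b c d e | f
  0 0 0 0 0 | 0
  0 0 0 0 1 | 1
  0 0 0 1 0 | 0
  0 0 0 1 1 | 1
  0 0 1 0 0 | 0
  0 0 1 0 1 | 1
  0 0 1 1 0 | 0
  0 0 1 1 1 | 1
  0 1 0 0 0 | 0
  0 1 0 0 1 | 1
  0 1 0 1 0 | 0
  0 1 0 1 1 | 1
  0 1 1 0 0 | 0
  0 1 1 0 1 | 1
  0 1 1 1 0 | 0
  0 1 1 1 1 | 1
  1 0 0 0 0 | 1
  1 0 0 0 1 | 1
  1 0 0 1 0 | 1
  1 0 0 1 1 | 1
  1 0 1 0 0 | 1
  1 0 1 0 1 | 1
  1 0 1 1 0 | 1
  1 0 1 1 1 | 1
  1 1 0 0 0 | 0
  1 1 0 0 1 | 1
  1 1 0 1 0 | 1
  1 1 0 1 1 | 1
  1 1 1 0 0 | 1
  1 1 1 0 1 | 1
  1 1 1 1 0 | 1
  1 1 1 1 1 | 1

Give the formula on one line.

  (e | a) = 01010101010101011111111111111111
  (c | d) = 00111111001111110011111100111111
  ~b = 11111111000000001111111100000000
  ((c | d) | ~b) = 11111111001111111111111100111111
  (e | ((c | d) | ~b)) = 11111111011111111111111101111111
  ((e | a) & (e | ((c | d) | ~b))) = 01010101010101011111111101111111

((e | a) & (e | ((c | d) | ~b)))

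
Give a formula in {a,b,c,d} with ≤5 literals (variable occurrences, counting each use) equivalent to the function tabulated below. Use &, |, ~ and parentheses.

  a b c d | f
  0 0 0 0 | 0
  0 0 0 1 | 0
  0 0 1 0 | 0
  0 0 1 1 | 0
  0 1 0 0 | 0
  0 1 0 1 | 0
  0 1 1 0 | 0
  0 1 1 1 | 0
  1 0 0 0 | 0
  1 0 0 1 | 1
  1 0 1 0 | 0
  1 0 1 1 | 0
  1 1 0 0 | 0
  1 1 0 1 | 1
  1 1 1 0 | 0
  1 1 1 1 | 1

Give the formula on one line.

  (a & d) = 0000000001010101
  ~c = 1100110011001100
  (b | ~c) = 1100111111001111
  ((a & d) & (b | ~c)) = 0000000001000101

((a & d) & (b | ~c))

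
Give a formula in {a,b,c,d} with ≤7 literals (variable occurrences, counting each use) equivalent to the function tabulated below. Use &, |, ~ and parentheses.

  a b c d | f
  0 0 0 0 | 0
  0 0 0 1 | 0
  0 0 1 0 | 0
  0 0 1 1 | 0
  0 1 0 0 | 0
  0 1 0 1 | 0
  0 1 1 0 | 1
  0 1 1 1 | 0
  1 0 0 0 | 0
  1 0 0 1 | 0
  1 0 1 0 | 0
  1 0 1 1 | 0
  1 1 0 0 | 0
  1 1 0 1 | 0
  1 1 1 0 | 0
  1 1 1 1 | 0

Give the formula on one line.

((c & ~a) & ((~d & b) | (a & c)))

  ~a = 1111111100000000
  (c & ~a) = 0011001100000000
  ~d = 1010101010101010
  (~d & b) = 0000101000001010
  (a & c) = 0000000000110011
  ((~d & b) | (a & c)) = 0000101000111011
  ((c & ~a) & ((~d & b) | (a & c))) = 0000001000000000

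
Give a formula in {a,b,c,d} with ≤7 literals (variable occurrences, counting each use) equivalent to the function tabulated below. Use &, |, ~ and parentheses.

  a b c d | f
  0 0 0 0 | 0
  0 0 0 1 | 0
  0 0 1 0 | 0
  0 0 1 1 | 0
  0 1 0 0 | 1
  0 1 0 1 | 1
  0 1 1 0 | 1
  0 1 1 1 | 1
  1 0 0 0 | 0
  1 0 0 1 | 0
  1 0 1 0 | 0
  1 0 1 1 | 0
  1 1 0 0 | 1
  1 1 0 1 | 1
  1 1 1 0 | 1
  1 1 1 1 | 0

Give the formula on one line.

  ~b = 1111000011110000
  ~d = 1010101010101010
  ~a = 1111111100000000
  ~c = 1100110011001100
  (~a | ~c) = 1111111111001100
  (~d | (~a | ~c)) = 1111111111101110
  (~b | (~d | (~a | ~c))) = 1111111111111110
  (b & (~b | (~d | (~a | ~c)))) = 0000111100001110

(b & (~b | (~d | (~a | ~c))))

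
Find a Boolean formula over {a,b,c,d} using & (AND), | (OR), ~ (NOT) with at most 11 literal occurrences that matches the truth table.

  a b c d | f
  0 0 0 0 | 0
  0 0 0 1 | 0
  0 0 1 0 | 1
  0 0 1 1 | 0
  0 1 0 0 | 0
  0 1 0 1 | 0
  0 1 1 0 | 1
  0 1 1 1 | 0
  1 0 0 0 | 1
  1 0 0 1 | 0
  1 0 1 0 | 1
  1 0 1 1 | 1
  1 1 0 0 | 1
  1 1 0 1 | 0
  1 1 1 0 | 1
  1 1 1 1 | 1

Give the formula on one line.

  ~d = 1010101010101010
  (~d | a) = 1010101011111111
  (c & (~d | a)) = 0010001000110011
  (b | a) = 0000111111111111
  ((b | a) & ~d) = 0000101010101010
  ~b = 1111000011110000
  (~b | a) = 1111000011111111
  (((b | a) & ~d) & (~b | a)) = 0000000010101010
  ((c & (~d | a)) | (((b | a) & ~d) & (~b | a))) = 0010001010111011

((c & (~d | a)) | (((b | a) & ~d) & (~b | a)))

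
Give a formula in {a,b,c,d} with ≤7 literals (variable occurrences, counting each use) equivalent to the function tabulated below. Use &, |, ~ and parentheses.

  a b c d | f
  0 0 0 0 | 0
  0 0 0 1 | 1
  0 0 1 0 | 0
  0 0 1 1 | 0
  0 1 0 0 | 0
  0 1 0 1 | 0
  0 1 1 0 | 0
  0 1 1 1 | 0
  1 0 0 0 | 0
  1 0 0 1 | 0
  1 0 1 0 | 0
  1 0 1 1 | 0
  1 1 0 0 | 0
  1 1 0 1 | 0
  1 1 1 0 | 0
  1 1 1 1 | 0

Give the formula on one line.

((~c | ~d) & ((~a & d) & ~b))

  ~c = 1100110011001100
  ~d = 1010101010101010
  (~c | ~d) = 1110111011101110
  ~a = 1111111100000000
  (~a & d) = 0101010100000000
  ~b = 1111000011110000
  ((~a & d) & ~b) = 0101000000000000
  ((~c | ~d) & ((~a & d) & ~b)) = 0100000000000000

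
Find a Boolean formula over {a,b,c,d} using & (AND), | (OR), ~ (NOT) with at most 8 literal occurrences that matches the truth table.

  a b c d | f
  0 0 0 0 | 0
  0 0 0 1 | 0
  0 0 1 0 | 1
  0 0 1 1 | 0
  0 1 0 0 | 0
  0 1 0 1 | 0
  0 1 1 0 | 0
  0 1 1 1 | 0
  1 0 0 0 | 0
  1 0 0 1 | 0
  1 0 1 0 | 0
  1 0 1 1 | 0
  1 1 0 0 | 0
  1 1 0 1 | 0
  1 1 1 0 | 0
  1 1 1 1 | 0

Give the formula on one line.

(((a | d) | c) & (~b & (~d & ((b | ~d) & ~a))))

  (a | d) = 0101010111111111
  ((a | d) | c) = 0111011111111111
  ~b = 1111000011110000
  ~d = 1010101010101010
  (b | ~d) = 1010111110101111
  ~a = 1111111100000000
  ((b | ~d) & ~a) = 1010111100000000
  (~d & ((b | ~d) & ~a)) = 1010101000000000
  (~b & (~d & ((b | ~d) & ~a))) = 1010000000000000
  (((a | d) | c) & (~b & (~d & ((b | ~d) & ~a)))) = 0010000000000000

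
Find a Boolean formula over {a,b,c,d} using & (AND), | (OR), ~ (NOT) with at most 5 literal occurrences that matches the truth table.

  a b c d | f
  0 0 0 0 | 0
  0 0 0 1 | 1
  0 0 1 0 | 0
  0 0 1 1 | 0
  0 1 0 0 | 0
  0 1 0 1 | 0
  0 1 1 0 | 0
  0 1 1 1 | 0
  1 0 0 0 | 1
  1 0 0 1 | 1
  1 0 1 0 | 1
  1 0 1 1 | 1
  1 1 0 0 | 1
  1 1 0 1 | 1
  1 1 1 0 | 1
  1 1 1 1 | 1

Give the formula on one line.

  ~b = 1111000011110000
  (~b | a) = 1111000011111111
  ~c = 1100110011001100
  ((~b | a) & ~c) = 1100000011001100
  (d & ((~b | a) & ~c)) = 0100000001000100
  (a | (d & ((~b | a) & ~c))) = 0100000011111111

(a | (d & ((~b | a) & ~c)))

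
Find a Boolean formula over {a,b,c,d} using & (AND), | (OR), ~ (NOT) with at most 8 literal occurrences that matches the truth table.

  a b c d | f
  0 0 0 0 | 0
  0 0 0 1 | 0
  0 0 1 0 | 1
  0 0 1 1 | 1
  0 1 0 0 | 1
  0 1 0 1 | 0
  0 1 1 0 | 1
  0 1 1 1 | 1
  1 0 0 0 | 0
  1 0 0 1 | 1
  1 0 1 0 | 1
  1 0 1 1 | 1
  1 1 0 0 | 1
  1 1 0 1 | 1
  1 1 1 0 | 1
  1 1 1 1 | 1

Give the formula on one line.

(((b | d) & (a | ~d)) | c)

  (b | d) = 0101111101011111
  ~d = 1010101010101010
  (a | ~d) = 1010101011111111
  ((b | d) & (a | ~d)) = 0000101001011111
  (((b | d) & (a | ~d)) | c) = 0011101101111111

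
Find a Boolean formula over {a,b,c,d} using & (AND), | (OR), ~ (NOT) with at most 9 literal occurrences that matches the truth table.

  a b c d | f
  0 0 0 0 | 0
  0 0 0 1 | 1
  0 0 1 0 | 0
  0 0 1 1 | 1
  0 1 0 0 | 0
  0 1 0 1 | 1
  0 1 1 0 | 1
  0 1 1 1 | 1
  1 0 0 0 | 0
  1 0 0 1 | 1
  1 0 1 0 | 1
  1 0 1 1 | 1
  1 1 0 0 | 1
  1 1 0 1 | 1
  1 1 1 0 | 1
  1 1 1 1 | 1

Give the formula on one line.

  (d | b) = 0101111101011111
  ((d | b) | a) = 0101111111111111
  (d | c) = 0111011101110111
  (a & b) = 0000000000001111
  ((d | c) | (a & b)) = 0111011101111111
  (((d | b) | a) & ((d | c) | (a & b))) = 0101011101111111

(((d | b) | a) & ((d | c) | (a & b)))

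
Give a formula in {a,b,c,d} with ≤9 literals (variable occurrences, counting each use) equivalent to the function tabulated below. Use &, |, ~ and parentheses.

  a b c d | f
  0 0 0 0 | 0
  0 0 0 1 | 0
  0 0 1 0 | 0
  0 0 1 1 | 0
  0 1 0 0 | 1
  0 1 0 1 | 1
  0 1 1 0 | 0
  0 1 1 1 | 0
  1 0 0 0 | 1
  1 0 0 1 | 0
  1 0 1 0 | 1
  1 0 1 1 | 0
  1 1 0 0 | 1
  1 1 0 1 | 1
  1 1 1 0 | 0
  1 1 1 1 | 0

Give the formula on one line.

((~c | ~d) & (((a & ~d) | b) & (~b | (~c | d))))

  ~c = 1100110011001100
  ~d = 1010101010101010
  (~c | ~d) = 1110111011101110
  (a & ~d) = 0000000010101010
  ((a & ~d) | b) = 0000111110101111
  ~b = 1111000011110000
  (~c | d) = 1101110111011101
  (~b | (~c | d)) = 1111110111111101
  (((a & ~d) | b) & (~b | (~c | d))) = 0000110110101101
  ((~c | ~d) & (((a & ~d) | b) & (~b | (~c | d)))) = 0000110010101100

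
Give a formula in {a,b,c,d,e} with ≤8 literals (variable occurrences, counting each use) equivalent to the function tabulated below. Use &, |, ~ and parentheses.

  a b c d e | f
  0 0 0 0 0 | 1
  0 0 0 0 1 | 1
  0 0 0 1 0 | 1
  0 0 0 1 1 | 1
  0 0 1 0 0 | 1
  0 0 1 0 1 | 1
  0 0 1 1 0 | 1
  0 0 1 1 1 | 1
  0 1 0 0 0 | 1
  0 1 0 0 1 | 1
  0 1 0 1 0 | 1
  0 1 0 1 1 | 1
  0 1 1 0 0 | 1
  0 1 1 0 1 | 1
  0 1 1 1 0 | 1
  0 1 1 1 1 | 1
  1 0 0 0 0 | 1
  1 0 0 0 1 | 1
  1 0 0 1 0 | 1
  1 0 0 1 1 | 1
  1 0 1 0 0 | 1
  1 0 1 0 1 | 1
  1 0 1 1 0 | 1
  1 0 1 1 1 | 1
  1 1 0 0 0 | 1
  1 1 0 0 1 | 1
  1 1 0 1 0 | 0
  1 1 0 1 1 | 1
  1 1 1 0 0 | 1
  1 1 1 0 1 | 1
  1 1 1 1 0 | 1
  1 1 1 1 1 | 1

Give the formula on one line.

((~d | (~a | c)) | (~c & (((~e | ~d) & ~b) | e)))

  ~d = 11001100110011001100110011001100
  ~a = 11111111111111110000000000000000
  (~a | c) = 11111111111111110000111100001111
  (~d | (~a | c)) = 11111111111111111100111111001111
  ~c = 11110000111100001111000011110000
  ~e = 10101010101010101010101010101010
  (~e | ~d) = 11101110111011101110111011101110
  ~b = 11111111000000001111111100000000
  ((~e | ~d) & ~b) = 11101110000000001110111000000000
  (((~e | ~d) & ~b) | e) = 11111111010101011111111101010101
  (~c & (((~e | ~d) & ~b) | e)) = 11110000010100001111000001010000
  ((~d | (~a | c)) | (~c & (((~e | ~d) & ~b) | e))) = 11111111111111111111111111011111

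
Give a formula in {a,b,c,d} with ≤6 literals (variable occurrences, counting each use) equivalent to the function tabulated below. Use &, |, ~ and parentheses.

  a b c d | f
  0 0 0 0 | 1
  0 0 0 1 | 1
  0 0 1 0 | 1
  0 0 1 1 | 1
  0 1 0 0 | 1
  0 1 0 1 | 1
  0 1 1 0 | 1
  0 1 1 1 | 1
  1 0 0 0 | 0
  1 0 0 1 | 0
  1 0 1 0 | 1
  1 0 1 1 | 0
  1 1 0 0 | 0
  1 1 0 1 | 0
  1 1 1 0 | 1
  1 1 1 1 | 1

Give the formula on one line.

((c & (~d | b)) | ~a)

  ~d = 1010101010101010
  (~d | b) = 1010111110101111
  (c & (~d | b)) = 0010001100100011
  ~a = 1111111100000000
  ((c & (~d | b)) | ~a) = 1111111100100011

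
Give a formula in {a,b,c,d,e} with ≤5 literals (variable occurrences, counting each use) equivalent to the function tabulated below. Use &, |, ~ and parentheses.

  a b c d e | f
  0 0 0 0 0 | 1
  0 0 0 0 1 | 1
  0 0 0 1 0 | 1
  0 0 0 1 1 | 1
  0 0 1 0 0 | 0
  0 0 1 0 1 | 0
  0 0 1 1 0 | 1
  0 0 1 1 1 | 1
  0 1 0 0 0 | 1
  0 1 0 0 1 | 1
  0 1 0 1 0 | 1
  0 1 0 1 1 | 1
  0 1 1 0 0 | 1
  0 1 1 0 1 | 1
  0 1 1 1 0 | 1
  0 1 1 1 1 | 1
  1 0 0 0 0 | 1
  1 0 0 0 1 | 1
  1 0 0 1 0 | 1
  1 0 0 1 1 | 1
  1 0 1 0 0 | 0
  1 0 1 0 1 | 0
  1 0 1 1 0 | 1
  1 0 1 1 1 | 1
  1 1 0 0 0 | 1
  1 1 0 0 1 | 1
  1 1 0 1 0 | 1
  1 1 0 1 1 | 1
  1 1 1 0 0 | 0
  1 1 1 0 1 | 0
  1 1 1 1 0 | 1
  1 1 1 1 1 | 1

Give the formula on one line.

  ~a = 11111111111111110000000000000000
  (b & ~a) = 00000000111111110000000000000000
  ~c = 11110000111100001111000011110000
  (~c | d) = 11110011111100111111001111110011
  ((b & ~a) | (~c | d)) = 11110011111111111111001111110011

((b & ~a) | (~c | d))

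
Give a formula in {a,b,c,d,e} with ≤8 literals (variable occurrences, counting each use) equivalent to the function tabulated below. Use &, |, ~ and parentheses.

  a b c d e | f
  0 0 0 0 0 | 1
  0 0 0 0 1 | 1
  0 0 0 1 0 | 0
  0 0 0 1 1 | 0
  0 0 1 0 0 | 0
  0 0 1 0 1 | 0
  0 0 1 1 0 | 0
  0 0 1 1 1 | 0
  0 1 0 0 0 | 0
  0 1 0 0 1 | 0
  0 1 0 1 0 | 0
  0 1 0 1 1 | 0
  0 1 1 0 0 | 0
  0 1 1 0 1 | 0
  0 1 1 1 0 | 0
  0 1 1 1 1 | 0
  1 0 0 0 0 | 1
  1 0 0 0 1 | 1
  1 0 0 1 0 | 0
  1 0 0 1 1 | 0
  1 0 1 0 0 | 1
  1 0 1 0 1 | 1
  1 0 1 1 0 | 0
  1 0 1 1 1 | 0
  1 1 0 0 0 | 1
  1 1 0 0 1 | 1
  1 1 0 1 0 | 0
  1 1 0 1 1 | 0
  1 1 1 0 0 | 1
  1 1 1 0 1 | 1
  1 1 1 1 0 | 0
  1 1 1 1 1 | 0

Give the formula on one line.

  ~b = 11111111000000001111111100000000
  (~b | c) = 11111111000011111111111100001111
  (a | (~b | c)) = 11111111000011111111111111111111
  ~d = 11001100110011001100110011001100
  ~c = 11110000111100001111000011110000
  (~c | a) = 11110000111100001111111111111111
  (~d & (~c | a)) = 11000000110000001100110011001100
  ((a | (~b | c)) & (~d & (~c | a))) = 11000000000000001100110011001100

((a | (~b | c)) & (~d & (~c | a)))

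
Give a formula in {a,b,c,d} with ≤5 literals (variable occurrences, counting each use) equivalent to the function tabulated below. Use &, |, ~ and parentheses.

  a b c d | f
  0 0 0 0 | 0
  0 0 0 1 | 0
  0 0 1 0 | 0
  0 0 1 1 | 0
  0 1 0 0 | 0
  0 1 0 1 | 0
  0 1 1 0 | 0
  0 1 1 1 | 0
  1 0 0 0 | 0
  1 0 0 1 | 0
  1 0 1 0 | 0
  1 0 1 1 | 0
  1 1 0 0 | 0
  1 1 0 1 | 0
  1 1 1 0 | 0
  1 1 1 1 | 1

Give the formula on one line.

  (c & a) = 0000000000110011
  (d & (c & a)) = 0000000000010001
  (b & (d & (c & a))) = 0000000000000001

(b & (d & (c & a)))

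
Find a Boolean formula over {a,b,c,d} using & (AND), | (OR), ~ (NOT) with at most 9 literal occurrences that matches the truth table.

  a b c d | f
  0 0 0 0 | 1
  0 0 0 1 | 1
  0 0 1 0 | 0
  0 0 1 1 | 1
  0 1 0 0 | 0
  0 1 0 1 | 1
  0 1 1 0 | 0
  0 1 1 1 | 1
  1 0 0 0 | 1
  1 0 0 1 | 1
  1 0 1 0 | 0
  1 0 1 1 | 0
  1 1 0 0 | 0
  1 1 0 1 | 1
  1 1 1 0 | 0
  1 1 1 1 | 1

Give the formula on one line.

  (d & b) = 0000010100000101
  ~c = 1100110011001100
  ~b = 1111000011110000
  (~c & ~b) = 1100000011000000
  ~a = 1111111100000000
  (c & ~a) = 0011001100000000
  ((~c & ~b) | (c & ~a)) = 1111001111000000
  (~c | a) = 1100110011111111
  (d | (~c | a)) = 1101110111111111
  (((~c & ~b) | (c & ~a)) & (d | (~c | a))) = 1101000111000000
  ((d & b) | (((~c & ~b) | (c & ~a)) & (d | (~c | a)))) = 1101010111000101

((d & b) | (((~c & ~b) | (c & ~a)) & (d | (~c | a))))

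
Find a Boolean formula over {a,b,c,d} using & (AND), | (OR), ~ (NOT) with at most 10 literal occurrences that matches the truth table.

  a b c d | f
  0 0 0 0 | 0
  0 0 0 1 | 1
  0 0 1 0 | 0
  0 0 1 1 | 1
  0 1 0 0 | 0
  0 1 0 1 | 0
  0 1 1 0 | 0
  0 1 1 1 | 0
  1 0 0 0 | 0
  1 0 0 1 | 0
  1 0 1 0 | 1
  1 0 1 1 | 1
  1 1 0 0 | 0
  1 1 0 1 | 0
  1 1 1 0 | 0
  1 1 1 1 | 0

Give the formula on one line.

  ~b = 1111000011110000
  ~a = 1111111100000000
  (~a | c) = 1111111100110011
  (~b & (~a | c)) = 1111000000110000
  (b | d) = 0101111101011111
  ((b | d) | a) = 0101111111111111
  (~b & ((b | d) | a)) = 0101000011110000
  ((~b & (~a | c)) & (~b & ((b | d) | a))) = 0101000000110000

((~b & (~a | c)) & (~b & ((b | d) | a)))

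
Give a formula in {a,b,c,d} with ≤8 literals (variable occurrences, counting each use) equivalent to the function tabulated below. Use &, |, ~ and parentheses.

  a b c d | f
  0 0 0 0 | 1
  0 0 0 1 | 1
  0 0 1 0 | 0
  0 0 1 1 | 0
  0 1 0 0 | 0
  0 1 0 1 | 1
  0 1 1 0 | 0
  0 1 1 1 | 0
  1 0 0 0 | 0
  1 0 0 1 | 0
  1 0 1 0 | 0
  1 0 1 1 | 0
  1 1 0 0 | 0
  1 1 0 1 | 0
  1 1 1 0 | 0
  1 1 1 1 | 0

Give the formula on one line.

(((b & c) | ((~b | d) & ~a)) & (~c & ~a))

  (b & c) = 0000001100000011
  ~b = 1111000011110000
  (~b | d) = 1111010111110101
  ~a = 1111111100000000
  ((~b | d) & ~a) = 1111010100000000
  ((b & c) | ((~b | d) & ~a)) = 1111011100000011
  ~c = 1100110011001100
  (~c & ~a) = 1100110000000000
  (((b & c) | ((~b | d) & ~a)) & (~c & ~a)) = 1100010000000000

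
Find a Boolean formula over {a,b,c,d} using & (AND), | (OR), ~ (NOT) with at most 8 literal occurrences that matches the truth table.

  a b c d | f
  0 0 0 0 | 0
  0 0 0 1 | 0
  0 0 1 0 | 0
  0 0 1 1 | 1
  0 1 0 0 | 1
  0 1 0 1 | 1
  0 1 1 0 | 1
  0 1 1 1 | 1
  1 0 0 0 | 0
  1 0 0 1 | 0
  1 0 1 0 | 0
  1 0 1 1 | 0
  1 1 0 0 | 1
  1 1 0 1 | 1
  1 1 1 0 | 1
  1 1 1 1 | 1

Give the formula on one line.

(((~a & (d & c)) & (c & (~a & ~b))) | b)

  ~a = 1111111100000000
  (d & c) = 0001000100010001
  (~a & (d & c)) = 0001000100000000
  ~b = 1111000011110000
  (~a & ~b) = 1111000000000000
  (c & (~a & ~b)) = 0011000000000000
  ((~a & (d & c)) & (c & (~a & ~b))) = 0001000000000000
  (((~a & (d & c)) & (c & (~a & ~b))) | b) = 0001111100001111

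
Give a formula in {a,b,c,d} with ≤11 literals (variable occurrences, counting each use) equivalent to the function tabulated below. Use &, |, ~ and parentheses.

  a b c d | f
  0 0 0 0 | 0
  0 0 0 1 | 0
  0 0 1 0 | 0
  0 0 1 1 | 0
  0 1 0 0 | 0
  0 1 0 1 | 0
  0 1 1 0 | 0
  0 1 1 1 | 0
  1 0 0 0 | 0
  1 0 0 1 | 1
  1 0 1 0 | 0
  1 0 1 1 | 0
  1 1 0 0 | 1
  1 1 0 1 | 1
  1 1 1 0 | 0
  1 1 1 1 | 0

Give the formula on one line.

  ~a = 1111111100000000
  ~c = 1100110011001100
  (b | a) = 0000111111111111
  (~c & (b | a)) = 0000110011001100
  (~a | (~c & (b | a))) = 1111111111001100
  (d | ~a) = 1111111101010101
  (b | (d | ~a)) = 1111111101011111
  ((b | (d | ~a)) & a) = 0000000001011111
  ((~a | (~c & (b | a))) & ((b | (d | ~a)) & a)) = 0000000001001100

((~a | (~c & (b | a))) & ((b | (d | ~a)) & a))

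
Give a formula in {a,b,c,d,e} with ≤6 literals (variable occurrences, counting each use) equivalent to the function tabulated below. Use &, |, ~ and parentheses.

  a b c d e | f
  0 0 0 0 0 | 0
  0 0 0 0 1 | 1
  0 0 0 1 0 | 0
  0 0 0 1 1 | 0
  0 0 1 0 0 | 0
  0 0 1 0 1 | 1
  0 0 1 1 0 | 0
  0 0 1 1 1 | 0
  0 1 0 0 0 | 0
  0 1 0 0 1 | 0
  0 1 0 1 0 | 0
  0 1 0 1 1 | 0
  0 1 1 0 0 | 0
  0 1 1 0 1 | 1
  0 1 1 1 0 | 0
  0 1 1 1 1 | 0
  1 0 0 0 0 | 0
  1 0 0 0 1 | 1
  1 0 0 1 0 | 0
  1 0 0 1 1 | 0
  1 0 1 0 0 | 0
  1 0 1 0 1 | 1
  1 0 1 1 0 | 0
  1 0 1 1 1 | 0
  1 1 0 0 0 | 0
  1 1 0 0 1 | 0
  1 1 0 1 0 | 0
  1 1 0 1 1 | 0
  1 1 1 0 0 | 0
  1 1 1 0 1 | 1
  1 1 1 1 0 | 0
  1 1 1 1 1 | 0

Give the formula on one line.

((c | ~b) & (e & ~d))

  ~b = 11111111000000001111111100000000
  (c | ~b) = 11111111000011111111111100001111
  ~d = 11001100110011001100110011001100
  (e & ~d) = 01000100010001000100010001000100
  ((c | ~b) & (e & ~d)) = 01000100000001000100010000000100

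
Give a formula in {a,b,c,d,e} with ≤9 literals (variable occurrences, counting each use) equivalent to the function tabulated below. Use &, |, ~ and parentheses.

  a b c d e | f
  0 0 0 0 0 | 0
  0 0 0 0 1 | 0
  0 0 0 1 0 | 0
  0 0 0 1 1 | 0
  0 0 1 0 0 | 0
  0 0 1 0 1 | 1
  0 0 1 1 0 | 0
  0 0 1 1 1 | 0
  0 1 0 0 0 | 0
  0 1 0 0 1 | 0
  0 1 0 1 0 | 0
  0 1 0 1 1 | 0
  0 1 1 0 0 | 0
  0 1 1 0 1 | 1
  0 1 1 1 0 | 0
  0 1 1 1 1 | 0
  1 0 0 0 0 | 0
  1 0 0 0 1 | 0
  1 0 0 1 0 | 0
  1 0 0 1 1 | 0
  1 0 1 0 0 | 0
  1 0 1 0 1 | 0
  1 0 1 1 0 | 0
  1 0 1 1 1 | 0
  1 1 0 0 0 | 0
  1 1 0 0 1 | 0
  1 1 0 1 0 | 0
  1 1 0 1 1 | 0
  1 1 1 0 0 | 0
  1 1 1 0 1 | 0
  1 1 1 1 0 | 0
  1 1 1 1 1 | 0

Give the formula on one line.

  (e | a) = 01010101010101011111111111111111
  ~c = 11110000111100001111000011110000
  ~e = 10101010101010101010101010101010
  (~c & ~e) = 10100000101000001010000010100000
  ~d = 11001100110011001100110011001100
  ((~c & ~e) | ~d) = 11101100111011001110110011101100
  (((~c & ~e) | ~d) & c) = 00001100000011000000110000001100
  ((e | a) & (((~c & ~e) | ~d) & c)) = 00000100000001000000110000001100
  ~a = 11111111111111110000000000000000
  (((e | a) & (((~c & ~e) | ~d) & c)) & ~a) = 00000100000001000000000000000000

(((e | a) & (((~c & ~e) | ~d) & c)) & ~a)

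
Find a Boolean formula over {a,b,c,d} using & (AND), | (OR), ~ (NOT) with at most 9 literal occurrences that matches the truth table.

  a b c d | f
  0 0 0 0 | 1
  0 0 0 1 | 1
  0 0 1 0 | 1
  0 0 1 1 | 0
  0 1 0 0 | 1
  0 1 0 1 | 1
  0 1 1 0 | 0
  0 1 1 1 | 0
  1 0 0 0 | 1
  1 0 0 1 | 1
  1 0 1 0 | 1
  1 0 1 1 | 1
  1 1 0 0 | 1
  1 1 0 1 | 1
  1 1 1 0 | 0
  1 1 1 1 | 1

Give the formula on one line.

((~c | (d & a)) | ((~d & ~b) | (a & d)))

  ~c = 1100110011001100
  (d & a) = 0000000001010101
  (~c | (d & a)) = 1100110011011101
  ~d = 1010101010101010
  ~b = 1111000011110000
  (~d & ~b) = 1010000010100000
  (a & d) = 0000000001010101
  ((~d & ~b) | (a & d)) = 1010000011110101
  ((~c | (d & a)) | ((~d & ~b) | (a & d))) = 1110110011111101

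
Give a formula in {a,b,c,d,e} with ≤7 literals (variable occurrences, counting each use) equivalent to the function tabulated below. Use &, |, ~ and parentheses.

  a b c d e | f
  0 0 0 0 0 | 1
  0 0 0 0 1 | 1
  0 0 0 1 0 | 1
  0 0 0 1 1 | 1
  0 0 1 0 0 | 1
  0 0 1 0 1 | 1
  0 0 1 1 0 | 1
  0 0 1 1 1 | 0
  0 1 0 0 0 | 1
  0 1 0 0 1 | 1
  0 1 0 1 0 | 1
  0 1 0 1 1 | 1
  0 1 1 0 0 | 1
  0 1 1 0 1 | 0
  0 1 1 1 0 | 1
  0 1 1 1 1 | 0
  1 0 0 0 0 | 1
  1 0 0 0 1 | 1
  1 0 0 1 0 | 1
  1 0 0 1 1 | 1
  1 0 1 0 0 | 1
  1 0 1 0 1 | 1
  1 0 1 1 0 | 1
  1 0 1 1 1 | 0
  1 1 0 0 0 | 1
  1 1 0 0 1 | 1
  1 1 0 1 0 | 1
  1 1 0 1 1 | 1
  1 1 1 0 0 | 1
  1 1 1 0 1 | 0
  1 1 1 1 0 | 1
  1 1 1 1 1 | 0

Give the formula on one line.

  ~b = 11111111000000001111111100000000
  ~d = 11001100110011001100110011001100
  (~b & ~d) = 11001100000000001100110000000000
  ~c = 11110000111100001111000011110000
  ~e = 10101010101010101010101010101010
  (~c | ~e) = 11111010111110101111101011111010
  (~d & a) = 00000000000000001100110011001100
  ((~d & a) & ~b) = 00000000000000001100110000000000
  ((~c | ~e) | ((~d & a) & ~b)) = 11111010111110101111111011111010
  ((~b & ~d) | ((~c | ~e) | ((~d & a) & ~b))) = 11111110111110101111111011111010

((~b & ~d) | ((~c | ~e) | ((~d & a) & ~b)))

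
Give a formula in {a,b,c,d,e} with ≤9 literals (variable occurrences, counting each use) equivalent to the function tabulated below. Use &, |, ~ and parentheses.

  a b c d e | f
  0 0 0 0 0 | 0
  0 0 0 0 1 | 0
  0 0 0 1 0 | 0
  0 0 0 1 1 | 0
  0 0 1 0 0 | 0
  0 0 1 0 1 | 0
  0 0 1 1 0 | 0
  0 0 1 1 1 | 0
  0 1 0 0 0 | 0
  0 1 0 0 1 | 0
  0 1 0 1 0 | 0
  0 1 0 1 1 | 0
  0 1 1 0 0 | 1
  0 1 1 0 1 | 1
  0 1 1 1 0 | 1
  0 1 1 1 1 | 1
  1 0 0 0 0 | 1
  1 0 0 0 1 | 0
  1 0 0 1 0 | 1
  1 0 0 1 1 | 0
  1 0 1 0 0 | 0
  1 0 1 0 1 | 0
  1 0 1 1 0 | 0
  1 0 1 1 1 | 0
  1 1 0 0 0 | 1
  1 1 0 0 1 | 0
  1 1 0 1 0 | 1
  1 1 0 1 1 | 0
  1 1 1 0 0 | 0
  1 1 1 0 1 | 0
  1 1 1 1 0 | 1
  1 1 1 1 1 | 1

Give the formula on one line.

(((a & ~c) & ~e) | ((b & (~a | d)) & c))

  ~c = 11110000111100001111000011110000
  (a & ~c) = 00000000000000001111000011110000
  ~e = 10101010101010101010101010101010
  ((a & ~c) & ~e) = 00000000000000001010000010100000
  ~a = 11111111111111110000000000000000
  (~a | d) = 11111111111111110011001100110011
  (b & (~a | d)) = 00000000111111110000000000110011
  ((b & (~a | d)) & c) = 00000000000011110000000000000011
  (((a & ~c) & ~e) | ((b & (~a | d)) & c)) = 00000000000011111010000010100011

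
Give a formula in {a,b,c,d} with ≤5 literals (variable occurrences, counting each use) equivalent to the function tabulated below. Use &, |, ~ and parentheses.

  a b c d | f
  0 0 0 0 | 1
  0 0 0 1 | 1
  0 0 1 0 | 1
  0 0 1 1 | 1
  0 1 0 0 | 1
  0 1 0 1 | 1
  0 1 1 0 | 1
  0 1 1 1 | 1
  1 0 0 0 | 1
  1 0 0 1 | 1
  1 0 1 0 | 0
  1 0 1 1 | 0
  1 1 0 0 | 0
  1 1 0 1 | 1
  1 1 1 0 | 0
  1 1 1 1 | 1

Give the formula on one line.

  ~c = 1100110011001100
  ~b = 1111000011110000
  (~c & ~b) = 1100000011000000
  (d & b) = 0000010100000101
  ~a = 1111111100000000
  ((d & b) | ~a) = 1111111100000101
  ((~c & ~b) | ((d & b) | ~a)) = 1111111111000101

((~c & ~b) | ((d & b) | ~a))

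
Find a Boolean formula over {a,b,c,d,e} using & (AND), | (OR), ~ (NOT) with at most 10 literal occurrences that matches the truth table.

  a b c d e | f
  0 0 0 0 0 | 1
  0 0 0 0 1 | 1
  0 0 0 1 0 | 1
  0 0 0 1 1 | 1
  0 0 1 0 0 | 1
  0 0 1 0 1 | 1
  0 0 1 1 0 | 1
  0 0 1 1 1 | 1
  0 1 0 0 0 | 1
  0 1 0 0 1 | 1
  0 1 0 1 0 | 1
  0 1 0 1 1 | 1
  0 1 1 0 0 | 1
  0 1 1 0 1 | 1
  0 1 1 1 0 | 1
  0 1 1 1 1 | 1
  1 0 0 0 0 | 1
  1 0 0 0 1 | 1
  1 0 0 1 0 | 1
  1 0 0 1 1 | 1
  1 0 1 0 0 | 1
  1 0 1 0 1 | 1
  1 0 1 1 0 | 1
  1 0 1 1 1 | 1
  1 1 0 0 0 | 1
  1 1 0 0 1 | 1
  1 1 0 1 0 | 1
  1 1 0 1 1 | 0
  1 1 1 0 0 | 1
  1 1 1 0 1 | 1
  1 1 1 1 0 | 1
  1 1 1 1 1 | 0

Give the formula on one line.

((~e & a) | ((~b | (~a | ~d)) | (~e & (d & c))))

  ~e = 10101010101010101010101010101010
  (~e & a) = 00000000000000001010101010101010
  ~b = 11111111000000001111111100000000
  ~a = 11111111111111110000000000000000
  ~d = 11001100110011001100110011001100
  (~a | ~d) = 11111111111111111100110011001100
  (~b | (~a | ~d)) = 11111111111111111111111111001100
  (d & c) = 00000011000000110000001100000011
  (~e & (d & c)) = 00000010000000100000001000000010
  ((~b | (~a | ~d)) | (~e & (d & c))) = 11111111111111111111111111001110
  ((~e & a) | ((~b | (~a | ~d)) | (~e & (d & c)))) = 11111111111111111111111111101110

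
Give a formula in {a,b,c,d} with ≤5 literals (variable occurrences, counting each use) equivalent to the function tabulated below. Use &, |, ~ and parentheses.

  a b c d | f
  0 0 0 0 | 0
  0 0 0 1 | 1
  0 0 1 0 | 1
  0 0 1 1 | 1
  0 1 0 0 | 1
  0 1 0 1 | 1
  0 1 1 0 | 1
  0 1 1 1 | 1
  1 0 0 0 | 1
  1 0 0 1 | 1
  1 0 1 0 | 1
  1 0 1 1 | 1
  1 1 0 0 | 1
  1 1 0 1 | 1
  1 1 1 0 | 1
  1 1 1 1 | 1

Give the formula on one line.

((c | a) | ((~b & d) | b))

  (c | a) = 0011001111111111
  ~b = 1111000011110000
  (~b & d) = 0101000001010000
  ((~b & d) | b) = 0101111101011111
  ((c | a) | ((~b & d) | b)) = 0111111111111111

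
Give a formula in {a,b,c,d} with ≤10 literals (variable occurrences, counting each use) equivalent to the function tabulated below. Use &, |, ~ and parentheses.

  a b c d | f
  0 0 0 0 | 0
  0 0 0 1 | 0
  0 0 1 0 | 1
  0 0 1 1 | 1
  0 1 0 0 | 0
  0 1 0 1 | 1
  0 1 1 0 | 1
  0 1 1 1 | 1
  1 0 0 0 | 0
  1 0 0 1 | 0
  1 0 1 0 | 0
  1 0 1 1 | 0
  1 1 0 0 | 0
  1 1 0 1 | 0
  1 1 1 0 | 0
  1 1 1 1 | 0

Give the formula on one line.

((((a | c) | d) & ~a) & (c | (d & ((~a & b) | a))))

  (a | c) = 0011001111111111
  ((a | c) | d) = 0111011111111111
  ~a = 1111111100000000
  (((a | c) | d) & ~a) = 0111011100000000
  (~a & b) = 0000111100000000
  ((~a & b) | a) = 0000111111111111
  (d & ((~a & b) | a)) = 0000010101010101
  (c | (d & ((~a & b) | a))) = 0011011101110111
  ((((a | c) | d) & ~a) & (c | (d & ((~a & b) | a)))) = 0011011100000000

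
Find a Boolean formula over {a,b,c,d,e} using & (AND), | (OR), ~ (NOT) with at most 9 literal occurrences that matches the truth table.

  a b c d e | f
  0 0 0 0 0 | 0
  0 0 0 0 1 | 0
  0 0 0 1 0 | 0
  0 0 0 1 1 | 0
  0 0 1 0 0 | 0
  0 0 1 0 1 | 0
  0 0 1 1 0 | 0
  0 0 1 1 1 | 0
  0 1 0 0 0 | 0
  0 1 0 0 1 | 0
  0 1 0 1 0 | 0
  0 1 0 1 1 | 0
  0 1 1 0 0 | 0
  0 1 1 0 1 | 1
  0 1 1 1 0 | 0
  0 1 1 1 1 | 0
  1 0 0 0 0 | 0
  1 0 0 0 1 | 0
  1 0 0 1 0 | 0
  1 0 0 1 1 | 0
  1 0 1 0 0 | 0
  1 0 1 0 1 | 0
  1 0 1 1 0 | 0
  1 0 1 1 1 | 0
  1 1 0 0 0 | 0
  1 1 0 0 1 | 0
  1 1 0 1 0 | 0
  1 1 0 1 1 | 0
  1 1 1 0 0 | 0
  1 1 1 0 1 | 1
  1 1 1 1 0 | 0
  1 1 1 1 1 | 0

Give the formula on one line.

((~e | ((c & (~d | ~b)) & b)) & e)

  ~e = 10101010101010101010101010101010
  ~d = 11001100110011001100110011001100
  ~b = 11111111000000001111111100000000
  (~d | ~b) = 11111111110011001111111111001100
  (c & (~d | ~b)) = 00001111000011000000111100001100
  ((c & (~d | ~b)) & b) = 00000000000011000000000000001100
  (~e | ((c & (~d | ~b)) & b)) = 10101010101011101010101010101110
  ((~e | ((c & (~d | ~b)) & b)) & e) = 00000000000001000000000000000100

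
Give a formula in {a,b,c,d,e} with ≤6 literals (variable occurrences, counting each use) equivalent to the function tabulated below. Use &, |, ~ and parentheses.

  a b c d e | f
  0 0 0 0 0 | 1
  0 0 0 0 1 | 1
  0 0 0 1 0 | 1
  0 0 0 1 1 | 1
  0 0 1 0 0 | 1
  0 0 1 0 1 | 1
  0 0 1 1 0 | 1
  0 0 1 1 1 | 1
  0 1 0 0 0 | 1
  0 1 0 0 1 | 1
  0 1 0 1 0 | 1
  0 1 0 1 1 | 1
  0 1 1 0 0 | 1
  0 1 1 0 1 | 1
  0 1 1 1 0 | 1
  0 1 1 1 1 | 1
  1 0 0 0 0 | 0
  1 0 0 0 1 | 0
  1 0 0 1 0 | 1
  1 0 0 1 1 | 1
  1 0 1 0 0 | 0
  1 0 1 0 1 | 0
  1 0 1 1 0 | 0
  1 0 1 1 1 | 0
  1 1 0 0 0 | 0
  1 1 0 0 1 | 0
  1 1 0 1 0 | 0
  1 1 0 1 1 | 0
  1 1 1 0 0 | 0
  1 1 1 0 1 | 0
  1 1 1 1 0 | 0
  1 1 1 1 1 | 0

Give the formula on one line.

  ~a = 11111111111111110000000000000000
  ~b = 11111111000000001111111100000000
  (~b & d) = 00110011000000000011001100000000
  ~c = 11110000111100001111000011110000
  (~c | b) = 11110000111111111111000011111111
  ((~b & d) & (~c | b)) = 00110000000000000011000000000000
  (~a | ((~b & d) & (~c | b))) = 11111111111111110011000000000000

(~a | ((~b & d) & (~c | b)))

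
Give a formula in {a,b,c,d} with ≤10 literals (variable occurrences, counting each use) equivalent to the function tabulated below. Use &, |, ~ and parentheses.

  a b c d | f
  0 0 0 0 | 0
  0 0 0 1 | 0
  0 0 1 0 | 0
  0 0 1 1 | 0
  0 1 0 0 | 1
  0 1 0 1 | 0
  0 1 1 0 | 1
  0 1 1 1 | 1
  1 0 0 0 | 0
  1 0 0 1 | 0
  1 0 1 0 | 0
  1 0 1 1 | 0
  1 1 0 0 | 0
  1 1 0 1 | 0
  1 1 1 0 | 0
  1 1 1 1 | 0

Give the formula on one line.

((~a & (b | a)) & ((b | a) & (~d | c)))

  ~a = 1111111100000000
  (b | a) = 0000111111111111
  (~a & (b | a)) = 0000111100000000
  ~d = 1010101010101010
  (~d | c) = 1011101110111011
  ((b | a) & (~d | c)) = 0000101110111011
  ((~a & (b | a)) & ((b | a) & (~d | c))) = 0000101100000000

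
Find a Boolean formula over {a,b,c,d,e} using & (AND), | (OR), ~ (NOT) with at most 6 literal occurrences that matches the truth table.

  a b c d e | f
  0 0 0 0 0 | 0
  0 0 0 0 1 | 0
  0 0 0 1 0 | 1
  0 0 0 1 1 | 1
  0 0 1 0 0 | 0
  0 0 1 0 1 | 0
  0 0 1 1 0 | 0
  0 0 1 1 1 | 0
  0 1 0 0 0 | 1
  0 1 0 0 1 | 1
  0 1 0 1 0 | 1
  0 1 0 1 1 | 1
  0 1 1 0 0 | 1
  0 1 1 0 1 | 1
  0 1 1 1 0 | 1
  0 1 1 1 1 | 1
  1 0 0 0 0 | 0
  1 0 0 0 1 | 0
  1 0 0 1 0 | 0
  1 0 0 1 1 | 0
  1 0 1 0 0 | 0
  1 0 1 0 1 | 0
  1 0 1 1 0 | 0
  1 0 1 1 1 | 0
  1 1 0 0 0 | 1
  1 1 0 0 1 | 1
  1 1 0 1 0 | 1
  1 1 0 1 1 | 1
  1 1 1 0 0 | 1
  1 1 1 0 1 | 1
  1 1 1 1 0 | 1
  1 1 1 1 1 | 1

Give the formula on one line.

  ~a = 11111111111111110000000000000000
  ~c = 11110000111100001111000011110000
  (~a & ~c) = 11110000111100000000000000000000
  (b | (~a & ~c)) = 11110000111111110000000011111111
  ((b | (~a & ~c)) & d) = 00110000001100110000000000110011
  (b | ((b | (~a & ~c)) & d)) = 00110000111111110000000011111111

(b | ((b | (~a & ~c)) & d))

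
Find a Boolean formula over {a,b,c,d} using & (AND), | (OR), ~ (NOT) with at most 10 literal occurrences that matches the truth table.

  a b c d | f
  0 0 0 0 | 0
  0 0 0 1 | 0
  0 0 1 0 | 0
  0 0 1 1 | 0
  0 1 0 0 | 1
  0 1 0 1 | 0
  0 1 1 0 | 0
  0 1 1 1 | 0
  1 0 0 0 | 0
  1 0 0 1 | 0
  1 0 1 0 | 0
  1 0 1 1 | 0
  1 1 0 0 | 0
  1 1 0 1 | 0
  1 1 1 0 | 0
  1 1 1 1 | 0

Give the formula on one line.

((((a | b) & ~c) & ((a | ~d) & (~a | ~d))) & (b & ~a))

  (a | b) = 0000111111111111
  ~c = 1100110011001100
  ((a | b) & ~c) = 0000110011001100
  ~d = 1010101010101010
  (a | ~d) = 1010101011111111
  ~a = 1111111100000000
  (~a | ~d) = 1111111110101010
  ((a | ~d) & (~a | ~d)) = 1010101010101010
  (((a | b) & ~c) & ((a | ~d) & (~a | ~d))) = 0000100010001000
  (b & ~a) = 0000111100000000
  ((((a | b) & ~c) & ((a | ~d) & (~a | ~d))) & (b & ~a)) = 0000100000000000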